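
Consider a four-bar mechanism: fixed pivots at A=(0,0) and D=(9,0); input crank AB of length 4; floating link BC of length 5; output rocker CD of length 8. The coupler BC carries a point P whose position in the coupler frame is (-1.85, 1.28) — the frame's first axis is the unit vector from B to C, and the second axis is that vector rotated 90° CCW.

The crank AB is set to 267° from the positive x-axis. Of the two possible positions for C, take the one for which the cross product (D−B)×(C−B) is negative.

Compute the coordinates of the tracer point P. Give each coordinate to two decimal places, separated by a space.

A=(0,0), D=(9.00,0)
B = A + 4.00·(cos267°, sin267°) = (-0.2093, -3.9945)
|BD| = 10.0383
circle(B,5.00) ∩ circle(D,8.00): a=3.0766, h=3.9414
  candidates: C₊=(1.0448,0.8456) cross=39.565; C₋=(4.1816,-6.3861) cross=-39.565
  mode - wants cross < 0 → take C=(4.1816,-6.3861) (cross=-39.565)
ex = (C−B)/|BC| = (0.8782,-0.4783); ey = (0.4783,0.8782)
P = B + -1.85·ex + 1.28·ey = (-1.2217,-1.9855)

-1.22 -1.99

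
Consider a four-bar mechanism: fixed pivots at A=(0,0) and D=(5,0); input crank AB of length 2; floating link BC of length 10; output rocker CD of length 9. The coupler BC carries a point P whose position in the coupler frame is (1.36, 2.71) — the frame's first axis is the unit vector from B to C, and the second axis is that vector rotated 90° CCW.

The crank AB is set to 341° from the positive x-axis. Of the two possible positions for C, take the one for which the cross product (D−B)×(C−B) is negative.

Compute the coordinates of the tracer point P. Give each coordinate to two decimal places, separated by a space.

4.85 0.00

A=(0,0), D=(5.00,0)
B = A + 2.00·(cos341°, sin341°) = (1.8910, -0.6511)
|BD| = 3.1764
circle(B,10.00) ∩ circle(D,9.00): a=4.5790, h=8.8900
  candidates: C₊=(4.5504,8.9888) cross=28.238; C₋=(8.1952,-8.4137) cross=-28.238
  mode - wants cross < 0 → take C=(8.1952,-8.4137) (cross=-28.238)
ex = (C−B)/|BC| = (0.6304,-0.7763); ey = (0.7763,0.6304)
P = B + 1.36·ex + 2.71·ey = (4.8521,0.0016)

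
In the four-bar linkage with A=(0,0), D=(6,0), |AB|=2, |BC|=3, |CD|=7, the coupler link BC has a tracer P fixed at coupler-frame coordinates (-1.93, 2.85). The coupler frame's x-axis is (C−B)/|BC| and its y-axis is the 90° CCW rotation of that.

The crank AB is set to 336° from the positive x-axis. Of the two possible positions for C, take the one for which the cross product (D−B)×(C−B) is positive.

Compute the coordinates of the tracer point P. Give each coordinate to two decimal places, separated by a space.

2.68 -4.15

A=(0,0), D=(6.00,0)
B = A + 2.00·(cos336°, sin336°) = (1.8271, -0.8135)
|BD| = 4.2515
circle(B,3.00) ∩ circle(D,7.00): a=-2.5785, h=1.5333
  candidates: C₊=(-0.9972,0.1982) cross=6.519; C₋=(-0.4104,-2.8119) cross=-6.519
  mode + wants cross > 0 → take C=(-0.9972,0.1982) (cross=6.519)
ex = (C−B)/|BC| = (-0.9414,0.3372); ey = (-0.3372,-0.9414)
P = B + -1.93·ex + 2.85·ey = (2.6830,-4.1474)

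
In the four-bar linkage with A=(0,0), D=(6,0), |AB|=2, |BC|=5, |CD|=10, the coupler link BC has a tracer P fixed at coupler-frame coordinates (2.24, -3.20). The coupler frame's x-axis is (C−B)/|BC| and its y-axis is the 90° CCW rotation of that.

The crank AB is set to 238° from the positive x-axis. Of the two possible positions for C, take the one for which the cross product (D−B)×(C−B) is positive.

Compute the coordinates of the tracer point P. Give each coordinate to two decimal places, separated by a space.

A=(0,0), D=(6.00,0)
B = A + 2.00·(cos238°, sin238°) = (-1.0598, -1.6961)
|BD| = 7.2607
circle(B,5.00) ∩ circle(D,10.00): a=-1.5344, h=4.7587
  candidates: C₊=(-3.6634,2.5725) cross=34.552; C₋=(-1.4402,-6.6816) cross=-34.552
  mode + wants cross > 0 → take C=(-3.6634,2.5725) (cross=34.552)
ex = (C−B)/|BC| = (-0.5207,0.8537); ey = (-0.8537,-0.5207)
P = B + 2.24·ex + -3.20·ey = (0.5057,1.8826)

0.51 1.88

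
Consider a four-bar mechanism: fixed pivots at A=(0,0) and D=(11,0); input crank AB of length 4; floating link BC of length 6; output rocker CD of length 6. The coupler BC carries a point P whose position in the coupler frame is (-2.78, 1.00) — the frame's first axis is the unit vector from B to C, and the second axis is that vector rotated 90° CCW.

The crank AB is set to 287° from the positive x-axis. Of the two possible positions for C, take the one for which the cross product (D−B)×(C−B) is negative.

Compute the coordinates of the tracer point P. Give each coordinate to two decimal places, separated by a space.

-1.46 -2.48

A=(0,0), D=(11.00,0)
B = A + 4.00·(cos287°, sin287°) = (1.1695, -3.8252)
|BD| = 10.5485
circle(B,6.00) ∩ circle(D,6.00): a=5.2743, h=2.8605
  candidates: C₊=(5.0475,0.7531) cross=30.174; C₋=(7.1220,-4.5784) cross=-30.174
  mode - wants cross < 0 → take C=(7.1220,-4.5784) (cross=-30.174)
ex = (C−B)/|BC| = (0.9921,-0.1255); ey = (0.1255,0.9921)
P = B + -2.78·ex + 1.00·ey = (-1.4630,-2.4842)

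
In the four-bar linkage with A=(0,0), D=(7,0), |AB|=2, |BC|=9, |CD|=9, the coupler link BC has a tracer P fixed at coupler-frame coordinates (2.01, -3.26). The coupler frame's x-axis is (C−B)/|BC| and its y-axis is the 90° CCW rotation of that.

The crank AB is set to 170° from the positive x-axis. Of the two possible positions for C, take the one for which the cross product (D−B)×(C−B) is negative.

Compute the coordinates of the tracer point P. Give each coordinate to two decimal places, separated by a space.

A=(0,0), D=(7.00,0)
B = A + 2.00·(cos170°, sin170°) = (-1.9696, 0.3473)
|BD| = 8.9763
circle(B,9.00) ∩ circle(D,9.00): a=4.4882, h=7.8010
  candidates: C₊=(2.8170,7.9689) cross=70.025; C₋=(2.2134,-7.6216) cross=-70.025
  mode - wants cross < 0 → take C=(2.2134,-7.6216) (cross=-70.025)
ex = (C−B)/|BC| = (0.4648,-0.8854); ey = (0.8854,0.4648)
P = B + 2.01·ex + -3.26·ey = (-3.9219,-2.9476)

-3.92 -2.95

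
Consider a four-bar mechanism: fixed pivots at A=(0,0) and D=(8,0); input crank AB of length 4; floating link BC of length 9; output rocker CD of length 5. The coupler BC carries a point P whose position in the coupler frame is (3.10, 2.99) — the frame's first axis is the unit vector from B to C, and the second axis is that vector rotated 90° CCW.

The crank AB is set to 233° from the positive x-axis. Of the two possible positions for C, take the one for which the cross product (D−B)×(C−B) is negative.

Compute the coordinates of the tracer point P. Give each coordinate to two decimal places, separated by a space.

1.16 -0.79

A=(0,0), D=(8.00,0)
B = A + 4.00·(cos233°, sin233°) = (-2.4073, -3.1945)
|BD| = 10.8865
circle(B,9.00) ∩ circle(D,5.00): a=8.0152, h=4.0934
  candidates: C₊=(4.0540,3.0706) cross=44.563; C₋=(6.4563,-4.7557) cross=-44.563
  mode - wants cross < 0 → take C=(6.4563,-4.7557) (cross=-44.563)
ex = (C−B)/|BC| = (0.9848,-0.1735); ey = (0.1735,0.9848)
P = B + 3.10·ex + 2.99·ey = (1.1644,-0.7876)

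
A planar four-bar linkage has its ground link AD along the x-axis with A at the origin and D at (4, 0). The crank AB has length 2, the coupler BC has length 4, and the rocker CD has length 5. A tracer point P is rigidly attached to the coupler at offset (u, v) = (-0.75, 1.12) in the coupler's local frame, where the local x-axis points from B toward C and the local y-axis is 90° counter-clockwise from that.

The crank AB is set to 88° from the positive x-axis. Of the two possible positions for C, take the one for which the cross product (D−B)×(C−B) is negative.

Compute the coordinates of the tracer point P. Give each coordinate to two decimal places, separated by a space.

1.30 2.55

A=(0,0), D=(4.00,0)
B = A + 2.00·(cos88°, sin88°) = (0.0698, 1.9988)
|BD| = 4.4093
circle(B,4.00) ∩ circle(D,5.00): a=1.1841, h=3.8207
  candidates: C₊=(2.8572,4.8676) cross=16.847; C₋=(-0.6068,-1.9436) cross=-16.847
  mode - wants cross < 0 → take C=(-0.6068,-1.9436) (cross=-16.847)
ex = (C−B)/|BC| = (-0.1691,-0.9856); ey = (0.9856,-0.1691)
P = B + -0.75·ex + 1.12·ey = (1.3005,2.5485)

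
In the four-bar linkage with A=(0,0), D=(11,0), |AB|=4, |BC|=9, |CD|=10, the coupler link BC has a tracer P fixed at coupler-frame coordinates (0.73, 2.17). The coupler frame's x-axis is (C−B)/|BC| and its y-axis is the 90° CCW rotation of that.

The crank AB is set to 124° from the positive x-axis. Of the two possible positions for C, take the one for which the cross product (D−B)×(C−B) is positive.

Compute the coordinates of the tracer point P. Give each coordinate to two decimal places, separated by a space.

-2.81 5.53

A=(0,0), D=(11.00,0)
B = A + 4.00·(cos124°, sin124°) = (-2.2368, 3.3162)
|BD| = 13.6458
circle(B,9.00) ∩ circle(D,10.00): a=6.1267, h=6.5927
  candidates: C₊=(5.3084,8.2223) cross=89.962; C₋=(2.1042,-4.5678) cross=-89.962
  mode + wants cross > 0 → take C=(5.3084,8.2223) (cross=89.962)
ex = (C−B)/|BC| = (0.8384,0.5451); ey = (-0.5451,0.8384)
P = B + 0.73·ex + 2.17·ey = (-2.8077,5.5333)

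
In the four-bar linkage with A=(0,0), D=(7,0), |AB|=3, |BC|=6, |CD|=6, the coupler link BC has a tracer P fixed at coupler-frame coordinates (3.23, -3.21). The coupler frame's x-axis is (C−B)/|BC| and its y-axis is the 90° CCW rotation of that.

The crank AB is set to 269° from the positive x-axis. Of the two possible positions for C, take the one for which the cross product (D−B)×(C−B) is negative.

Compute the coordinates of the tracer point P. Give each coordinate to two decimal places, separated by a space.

1.35 -7.33

A=(0,0), D=(7.00,0)
B = A + 3.00·(cos269°, sin269°) = (-0.0524, -2.9995)
|BD| = 7.6637
circle(B,6.00) ∩ circle(D,6.00): a=3.8319, h=4.6170
  candidates: C₊=(1.6668,2.7489) cross=35.384; C₋=(5.2809,-5.7484) cross=-35.384
  mode - wants cross < 0 → take C=(5.2809,-5.7484) (cross=-35.384)
ex = (C−B)/|BC| = (0.8889,-0.4582); ey = (0.4582,0.8889)
P = B + 3.23·ex + -3.21·ey = (1.3480,-7.3327)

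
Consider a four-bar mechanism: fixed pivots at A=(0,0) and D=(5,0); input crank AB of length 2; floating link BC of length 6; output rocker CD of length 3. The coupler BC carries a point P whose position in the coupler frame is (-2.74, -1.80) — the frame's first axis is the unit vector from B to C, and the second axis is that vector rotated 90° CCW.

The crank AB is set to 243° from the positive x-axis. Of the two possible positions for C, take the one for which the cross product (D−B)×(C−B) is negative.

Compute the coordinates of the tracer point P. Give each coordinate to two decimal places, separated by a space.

A=(0,0), D=(5.00,0)
B = A + 2.00·(cos243°, sin243°) = (-0.9080, -1.7820)
|BD| = 6.1709
circle(B,6.00) ∩ circle(D,3.00): a=5.2731, h=2.8625
  candidates: C₊=(3.3139,2.4813) cross=17.664; C₋=(4.9671,-2.9998) cross=-17.664
  mode - wants cross < 0 → take C=(4.9671,-2.9998) (cross=-17.664)
ex = (C−B)/|BC| = (0.9792,-0.2030); ey = (0.2030,0.9792)
P = B + -2.74·ex + -1.80·ey = (-3.9563,-2.9884)

-3.96 -2.99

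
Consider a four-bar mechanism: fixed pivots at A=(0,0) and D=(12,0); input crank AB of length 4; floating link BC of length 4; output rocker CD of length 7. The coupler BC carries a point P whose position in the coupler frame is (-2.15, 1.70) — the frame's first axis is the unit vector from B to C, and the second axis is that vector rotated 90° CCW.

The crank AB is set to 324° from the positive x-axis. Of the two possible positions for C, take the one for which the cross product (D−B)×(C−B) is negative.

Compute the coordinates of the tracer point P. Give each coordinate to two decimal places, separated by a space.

2.32 0.23

A=(0,0), D=(12.00,0)
B = A + 4.00·(cos324°, sin324°) = (3.2361, -2.3511)
|BD| = 9.0738
circle(B,4.00) ∩ circle(D,7.00): a=2.7185, h=2.9342
  candidates: C₊=(5.1014,1.1873) cross=26.625; C₋=(6.6220,-4.4808) cross=-26.625
  mode - wants cross < 0 → take C=(6.6220,-4.4808) (cross=-26.625)
ex = (C−B)/|BC| = (0.8465,-0.5324); ey = (0.5324,0.8465)
P = B + -2.15·ex + 1.70·ey = (2.3212,0.2326)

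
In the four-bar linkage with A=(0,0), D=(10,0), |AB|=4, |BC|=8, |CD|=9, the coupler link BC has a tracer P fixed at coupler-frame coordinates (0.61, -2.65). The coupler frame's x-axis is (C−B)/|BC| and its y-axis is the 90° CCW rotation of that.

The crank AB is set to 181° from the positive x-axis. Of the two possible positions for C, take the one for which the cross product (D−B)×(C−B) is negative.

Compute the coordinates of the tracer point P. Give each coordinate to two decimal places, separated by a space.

-5.09 -2.56

A=(0,0), D=(10.00,0)
B = A + 4.00·(cos181°, sin181°) = (-3.9994, -0.0698)
|BD| = 13.9996
circle(B,8.00) ∩ circle(D,9.00): a=6.3926, h=4.8098
  candidates: C₊=(2.3692,4.7718) cross=67.335; C₋=(2.4171,-4.8477) cross=-67.335
  mode - wants cross < 0 → take C=(2.4171,-4.8477) (cross=-67.335)
ex = (C−B)/|BC| = (0.8021,-0.5972); ey = (0.5972,0.8021)
P = B + 0.61·ex + -2.65·ey = (-5.0928,-2.5596)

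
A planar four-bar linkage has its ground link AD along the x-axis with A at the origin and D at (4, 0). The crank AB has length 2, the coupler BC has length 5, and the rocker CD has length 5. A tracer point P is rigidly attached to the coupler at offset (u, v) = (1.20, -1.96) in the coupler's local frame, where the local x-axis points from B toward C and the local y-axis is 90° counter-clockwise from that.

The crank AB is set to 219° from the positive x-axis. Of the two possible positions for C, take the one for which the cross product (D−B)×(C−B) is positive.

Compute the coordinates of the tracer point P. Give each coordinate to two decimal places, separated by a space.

0.71 -0.88

A=(0,0), D=(4.00,0)
B = A + 2.00·(cos219°, sin219°) = (-1.5543, -1.2586)
|BD| = 5.6951
circle(B,5.00) ∩ circle(D,5.00): a=2.8476, h=4.1099
  candidates: C₊=(0.3145,3.3790) cross=23.406; C₋=(2.1312,-4.6376) cross=-23.406
  mode + wants cross > 0 → take C=(0.3145,3.3790) (cross=23.406)
ex = (C−B)/|BC| = (0.3738,0.9275); ey = (-0.9275,0.3738)
P = B + 1.20·ex + -1.96·ey = (0.7122,-0.8782)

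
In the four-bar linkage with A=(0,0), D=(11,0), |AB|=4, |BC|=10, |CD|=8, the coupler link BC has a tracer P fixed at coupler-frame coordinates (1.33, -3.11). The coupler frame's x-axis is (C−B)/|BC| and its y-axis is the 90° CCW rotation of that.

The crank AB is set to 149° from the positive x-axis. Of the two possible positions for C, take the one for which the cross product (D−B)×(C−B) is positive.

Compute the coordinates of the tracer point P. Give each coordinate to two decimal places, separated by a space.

-0.97 -0.27

A=(0,0), D=(11.00,0)
B = A + 4.00·(cos149°, sin149°) = (-3.4287, 2.0602)
|BD| = 14.5750
circle(B,10.00) ∩ circle(D,8.00): a=8.5225, h=5.2314
  candidates: C₊=(5.7477,6.0343) cross=76.247; C₋=(4.2688,-4.3233) cross=-76.247
  mode + wants cross > 0 → take C=(5.7477,6.0343) (cross=76.247)
ex = (C−B)/|BC| = (0.9176,0.3974); ey = (-0.3974,0.9176)
P = B + 1.33·ex + -3.11·ey = (-0.9722,-0.2651)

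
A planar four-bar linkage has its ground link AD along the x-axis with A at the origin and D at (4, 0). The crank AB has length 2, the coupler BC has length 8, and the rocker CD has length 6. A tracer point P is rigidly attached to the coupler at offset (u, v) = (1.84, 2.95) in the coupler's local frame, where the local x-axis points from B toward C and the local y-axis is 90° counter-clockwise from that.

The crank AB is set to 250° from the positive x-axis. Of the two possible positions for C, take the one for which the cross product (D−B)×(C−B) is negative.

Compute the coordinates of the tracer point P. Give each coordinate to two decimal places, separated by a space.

A=(0,0), D=(4.00,0)
B = A + 2.00·(cos250°, sin250°) = (-0.6840, -1.8794)
|BD| = 5.0470
circle(B,8.00) ∩ circle(D,6.00): a=5.2974, h=5.9948
  candidates: C₊=(2.0001,5.6569) cross=30.256; C₋=(6.4647,-5.4704) cross=-30.256
  mode - wants cross < 0 → take C=(6.4647,-5.4704) (cross=-30.256)
ex = (C−B)/|BC| = (0.8936,-0.4489); ey = (0.4489,0.8936)
P = B + 1.84·ex + 2.95·ey = (2.2844,-0.0692)

2.28 -0.07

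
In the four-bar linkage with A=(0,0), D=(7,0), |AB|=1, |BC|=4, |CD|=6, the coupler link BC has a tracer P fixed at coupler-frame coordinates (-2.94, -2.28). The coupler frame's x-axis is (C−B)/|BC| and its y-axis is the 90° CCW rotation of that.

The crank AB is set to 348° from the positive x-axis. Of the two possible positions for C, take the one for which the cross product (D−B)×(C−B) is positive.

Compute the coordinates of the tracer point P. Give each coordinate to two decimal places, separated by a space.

2.25 -3.70

A=(0,0), D=(7.00,0)
B = A + 1.00·(cos348°, sin348°) = (0.9781, -0.2079)
|BD| = 6.0254
circle(B,4.00) ∩ circle(D,6.00): a=1.3531, h=3.7642
  candidates: C₊=(2.2005,3.6007) cross=22.681; C₋=(2.4603,-3.9232) cross=-22.681
  mode + wants cross > 0 → take C=(2.2005,3.6007) (cross=22.681)
ex = (C−B)/|BC| = (0.3056,0.9522); ey = (-0.9522,0.3056)
P = B + -2.94·ex + -2.28·ey = (2.2506,-3.7040)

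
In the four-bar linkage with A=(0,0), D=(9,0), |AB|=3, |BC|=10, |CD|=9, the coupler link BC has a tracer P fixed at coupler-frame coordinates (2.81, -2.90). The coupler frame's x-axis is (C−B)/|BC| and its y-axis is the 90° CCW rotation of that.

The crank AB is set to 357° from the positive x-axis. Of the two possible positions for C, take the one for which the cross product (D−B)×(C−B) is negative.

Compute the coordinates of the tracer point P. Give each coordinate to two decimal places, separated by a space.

1.81 -4.02

A=(0,0), D=(9.00,0)
B = A + 3.00·(cos357°, sin357°) = (2.9959, -0.1570)
|BD| = 6.0062
circle(B,10.00) ∩ circle(D,9.00): a=4.5848, h=8.8871
  candidates: C₊=(7.3468,8.8469) cross=53.377; C₋=(7.8114,-8.9212) cross=-53.377
  mode - wants cross < 0 → take C=(7.8114,-8.9212) (cross=-53.377)
ex = (C−B)/|BC| = (0.4816,-0.8764); ey = (0.8764,0.4816)
P = B + 2.81·ex + -2.90·ey = (1.8074,-4.0162)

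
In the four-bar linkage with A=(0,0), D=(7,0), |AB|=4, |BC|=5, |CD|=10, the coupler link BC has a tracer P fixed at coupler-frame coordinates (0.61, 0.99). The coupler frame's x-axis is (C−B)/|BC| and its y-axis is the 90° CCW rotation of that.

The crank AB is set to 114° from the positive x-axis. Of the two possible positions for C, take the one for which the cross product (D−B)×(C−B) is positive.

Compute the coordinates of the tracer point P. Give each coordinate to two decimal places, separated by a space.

A=(0,0), D=(7.00,0)
B = A + 4.00·(cos114°, sin114°) = (-1.6269, 3.6542)
|BD| = 9.3690
circle(B,5.00) ∩ circle(D,10.00): a=0.6819, h=4.9533
  candidates: C₊=(0.9329,7.9492) cross=46.407; C₋=(-2.9310,-1.1728) cross=-46.407
  mode + wants cross > 0 → take C=(0.9329,7.9492) (cross=46.407)
ex = (C−B)/|BC| = (0.5120,0.8590); ey = (-0.8590,0.5120)
P = B + 0.61·ex + 0.99·ey = (-2.1651,4.6850)

-2.17 4.69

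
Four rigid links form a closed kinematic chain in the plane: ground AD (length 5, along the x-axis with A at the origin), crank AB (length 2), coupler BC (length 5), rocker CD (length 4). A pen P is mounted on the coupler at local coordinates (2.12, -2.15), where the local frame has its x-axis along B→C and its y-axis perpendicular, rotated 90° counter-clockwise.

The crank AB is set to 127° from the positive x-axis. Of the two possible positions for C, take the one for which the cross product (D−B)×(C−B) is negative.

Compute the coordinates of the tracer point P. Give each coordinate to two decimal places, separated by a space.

-1.65 -1.39

A=(0,0), D=(5.00,0)
B = A + 2.00·(cos127°, sin127°) = (-1.2036, 1.5973)
|BD| = 6.4060
circle(B,5.00) ∩ circle(D,4.00): a=3.9055, h=3.1221
  candidates: C₊=(3.3569,3.6470) cross=20.000; C₋=(1.8000,-2.4000) cross=-20.000
  mode - wants cross < 0 → take C=(1.8000,-2.4000) (cross=-20.000)
ex = (C−B)/|BC| = (0.6007,-0.7995); ey = (0.7995,0.6007)
P = B + 2.12·ex + -2.15·ey = (-1.6489,-1.3891)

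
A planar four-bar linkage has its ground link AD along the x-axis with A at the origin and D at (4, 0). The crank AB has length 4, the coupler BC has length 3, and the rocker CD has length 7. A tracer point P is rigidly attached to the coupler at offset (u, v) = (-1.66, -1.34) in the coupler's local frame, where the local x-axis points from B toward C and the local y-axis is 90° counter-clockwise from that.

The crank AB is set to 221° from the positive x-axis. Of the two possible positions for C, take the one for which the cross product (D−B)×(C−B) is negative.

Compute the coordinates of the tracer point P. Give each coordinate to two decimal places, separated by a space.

A=(0,0), D=(4.00,0)
B = A + 4.00·(cos221°, sin221°) = (-3.0188, -2.6242)
|BD| = 7.4934
circle(B,3.00) ∩ circle(D,7.00): a=1.0777, h=2.7998
  candidates: C₊=(-2.9899,0.3756) cross=20.980; C₋=(-1.0289,-4.8693) cross=-20.980
  mode - wants cross < 0 → take C=(-1.0289,-4.8693) (cross=-20.980)
ex = (C−B)/|BC| = (0.6633,-0.7483); ey = (0.7483,0.6633)
P = B + -1.66·ex + -1.34·ey = (-5.1227,-2.2708)

-5.12 -2.27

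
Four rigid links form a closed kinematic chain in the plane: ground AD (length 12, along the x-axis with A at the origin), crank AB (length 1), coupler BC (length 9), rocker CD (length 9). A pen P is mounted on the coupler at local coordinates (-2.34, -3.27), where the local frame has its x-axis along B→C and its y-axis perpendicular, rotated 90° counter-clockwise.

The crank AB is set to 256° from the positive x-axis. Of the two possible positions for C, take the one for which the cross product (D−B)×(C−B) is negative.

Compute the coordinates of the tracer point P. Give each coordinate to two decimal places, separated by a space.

A=(0,0), D=(12.00,0)
B = A + 1.00·(cos256°, sin256°) = (-0.2419, -0.9703)
|BD| = 12.2803
circle(B,9.00) ∩ circle(D,9.00): a=6.1402, h=6.5802
  candidates: C₊=(5.3591,6.0744) cross=80.806; C₋=(6.3990,-7.0447) cross=-80.806
  mode - wants cross < 0 → take C=(6.3990,-7.0447) (cross=-80.806)
ex = (C−B)/|BC| = (0.7379,-0.6749); ey = (0.6749,0.7379)
P = B + -2.34·ex + -3.27·ey = (-4.1756,-1.8038)

-4.18 -1.80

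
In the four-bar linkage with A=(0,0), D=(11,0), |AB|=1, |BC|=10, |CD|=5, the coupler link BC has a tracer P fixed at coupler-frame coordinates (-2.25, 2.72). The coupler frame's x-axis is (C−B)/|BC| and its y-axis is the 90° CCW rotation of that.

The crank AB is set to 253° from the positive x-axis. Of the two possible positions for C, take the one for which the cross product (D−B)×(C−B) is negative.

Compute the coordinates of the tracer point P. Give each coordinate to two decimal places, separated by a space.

-1.40 2.40

A=(0,0), D=(11.00,0)
B = A + 1.00·(cos253°, sin253°) = (-0.2924, -0.9563)
|BD| = 11.3328
circle(B,10.00) ∩ circle(D,5.00): a=8.9754, h=4.4094
  candidates: C₊=(8.2789,4.1947) cross=49.971; C₋=(9.0231,-4.5926) cross=-49.971
  mode - wants cross < 0 → take C=(9.0231,-4.5926) (cross=-49.971)
ex = (C−B)/|BC| = (0.9315,-0.3636); ey = (0.3636,0.9315)
P = B + -2.25·ex + 2.72·ey = (-1.3993,2.3957)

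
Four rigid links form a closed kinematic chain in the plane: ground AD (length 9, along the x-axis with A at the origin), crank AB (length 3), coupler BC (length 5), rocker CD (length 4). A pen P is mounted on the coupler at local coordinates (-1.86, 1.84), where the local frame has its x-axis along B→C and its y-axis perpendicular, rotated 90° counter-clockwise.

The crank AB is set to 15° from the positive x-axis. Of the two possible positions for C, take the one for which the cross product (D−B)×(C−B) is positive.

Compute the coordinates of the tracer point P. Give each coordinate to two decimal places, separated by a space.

0.33 1.30

A=(0,0), D=(9.00,0)
B = A + 3.00·(cos15°, sin15°) = (2.8978, 0.7765)
|BD| = 6.1514
circle(B,5.00) ∩ circle(D,4.00): a=3.8072, h=3.2411
  candidates: C₊=(7.0837,3.5111) cross=19.937; C₋=(6.2655,-2.9193) cross=-19.937
  mode + wants cross > 0 → take C=(7.0837,3.5111) (cross=19.937)
ex = (C−B)/|BC| = (0.8372,0.5469); ey = (-0.5469,0.8372)
P = B + -1.86·ex + 1.84·ey = (0.3343,1.2996)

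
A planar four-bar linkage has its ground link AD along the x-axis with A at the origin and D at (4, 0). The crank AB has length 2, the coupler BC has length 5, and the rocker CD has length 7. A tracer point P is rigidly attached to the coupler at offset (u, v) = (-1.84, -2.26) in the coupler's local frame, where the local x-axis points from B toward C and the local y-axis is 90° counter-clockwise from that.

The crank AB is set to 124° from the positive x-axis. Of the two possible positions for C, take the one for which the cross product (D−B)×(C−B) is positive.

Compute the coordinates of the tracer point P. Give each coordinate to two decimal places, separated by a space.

A=(0,0), D=(4.00,0)
B = A + 2.00·(cos124°, sin124°) = (-1.1184, 1.6581)
|BD| = 5.3802
circle(B,5.00) ∩ circle(D,7.00): a=0.4597, h=4.9788
  candidates: C₊=(0.8533,6.2529) cross=26.787; C₋=(-2.2154,-3.2201) cross=-26.787
  mode + wants cross > 0 → take C=(0.8533,6.2529) (cross=26.787)
ex = (C−B)/|BC| = (0.3943,0.9190); ey = (-0.9190,0.3943)
P = B + -1.84·ex + -2.26·ey = (0.2329,-0.9240)

0.23 -0.92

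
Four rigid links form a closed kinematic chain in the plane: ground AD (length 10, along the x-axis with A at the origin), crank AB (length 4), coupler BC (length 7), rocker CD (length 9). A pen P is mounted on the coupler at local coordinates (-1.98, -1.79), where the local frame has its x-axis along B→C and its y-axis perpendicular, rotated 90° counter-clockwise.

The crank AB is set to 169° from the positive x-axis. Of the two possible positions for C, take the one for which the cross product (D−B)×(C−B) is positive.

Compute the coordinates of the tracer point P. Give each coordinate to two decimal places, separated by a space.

A=(0,0), D=(10.00,0)
B = A + 4.00·(cos169°, sin169°) = (-3.9265, 0.7632)
|BD| = 13.9474
circle(B,7.00) ∩ circle(D,9.00): a=5.8265, h=3.8796
  candidates: C₊=(2.1036,4.3182) cross=54.111; C₋=(1.6790,-3.4294) cross=-54.111
  mode + wants cross > 0 → take C=(2.1036,4.3182) (cross=54.111)
ex = (C−B)/|BC| = (0.8614,0.5079); ey = (-0.5079,0.8614)
P = B + -1.98·ex + -1.79·ey = (-4.7231,-1.7843)

-4.72 -1.78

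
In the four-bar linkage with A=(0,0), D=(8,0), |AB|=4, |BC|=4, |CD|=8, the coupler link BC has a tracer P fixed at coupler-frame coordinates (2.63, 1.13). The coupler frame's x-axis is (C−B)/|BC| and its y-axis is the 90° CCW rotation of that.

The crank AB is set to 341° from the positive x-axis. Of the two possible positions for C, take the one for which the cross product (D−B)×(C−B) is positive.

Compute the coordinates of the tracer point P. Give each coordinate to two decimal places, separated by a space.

0.93 -1.51

A=(0,0), D=(8.00,0)
B = A + 4.00·(cos341°, sin341°) = (3.7821, -1.3023)
|BD| = 4.4144
circle(B,4.00) ∩ circle(D,8.00): a=-3.2296, h=2.3601
  candidates: C₊=(0.0000,-0.0000) cross=10.418; C₋=(1.3925,-4.5100) cross=-10.418
  mode + wants cross > 0 → take C=(0.0000,-0.0000) (cross=10.418)
ex = (C−B)/|BC| = (-0.9455,0.3256); ey = (-0.3256,-0.9455)
P = B + 2.63·ex + 1.13·ey = (0.9275,-1.5145)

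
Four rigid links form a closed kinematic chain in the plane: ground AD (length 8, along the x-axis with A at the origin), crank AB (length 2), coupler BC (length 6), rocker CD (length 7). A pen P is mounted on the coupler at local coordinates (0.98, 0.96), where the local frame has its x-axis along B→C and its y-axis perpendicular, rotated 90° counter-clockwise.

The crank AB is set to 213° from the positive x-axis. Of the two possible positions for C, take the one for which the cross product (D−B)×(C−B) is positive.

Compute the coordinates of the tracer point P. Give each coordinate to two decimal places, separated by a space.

A=(0,0), D=(8.00,0)
B = A + 2.00·(cos213°, sin213°) = (-1.6773, -1.0893)
|BD| = 9.7385
circle(B,6.00) ∩ circle(D,7.00): a=4.2018, h=4.2831
  candidates: C₊=(2.0190,3.6369) cross=41.711; C₋=(2.9771,-4.8755) cross=-41.711
  mode + wants cross > 0 → take C=(2.0190,3.6369) (cross=41.711)
ex = (C−B)/|BC| = (0.6161,0.7877); ey = (-0.7877,0.6161)
P = B + 0.98·ex + 0.96·ey = (-1.8298,0.2741)

-1.83 0.27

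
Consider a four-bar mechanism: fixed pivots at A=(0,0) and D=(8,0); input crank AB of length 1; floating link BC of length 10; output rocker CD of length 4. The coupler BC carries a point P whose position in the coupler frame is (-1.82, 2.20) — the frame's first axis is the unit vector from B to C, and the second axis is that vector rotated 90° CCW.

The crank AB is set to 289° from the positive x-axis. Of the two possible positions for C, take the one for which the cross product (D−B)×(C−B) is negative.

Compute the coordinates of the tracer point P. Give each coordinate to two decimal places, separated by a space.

A=(0,0), D=(8.00,0)
B = A + 1.00·(cos289°, sin289°) = (0.3256, -0.9455)
|BD| = 7.7325
circle(B,10.00) ∩ circle(D,4.00): a=9.2979, h=3.6810
  candidates: C₊=(9.1036,3.8448) cross=28.463; C₋=(10.0038,-3.4619) cross=-28.463
  mode - wants cross < 0 → take C=(10.0038,-3.4619) (cross=-28.463)
ex = (C−B)/|BC| = (0.9678,-0.2516); ey = (0.2516,0.9678)
P = B + -1.82·ex + 2.20·ey = (-0.8823,1.6417)

-0.88 1.64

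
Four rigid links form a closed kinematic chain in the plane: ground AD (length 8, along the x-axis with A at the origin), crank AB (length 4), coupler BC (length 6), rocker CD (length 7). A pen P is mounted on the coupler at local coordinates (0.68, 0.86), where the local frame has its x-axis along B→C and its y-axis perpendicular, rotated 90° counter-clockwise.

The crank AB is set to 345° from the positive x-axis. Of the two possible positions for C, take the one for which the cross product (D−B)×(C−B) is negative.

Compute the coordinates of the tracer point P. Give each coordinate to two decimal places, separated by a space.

A=(0,0), D=(8.00,0)
B = A + 4.00·(cos345°, sin345°) = (3.8637, -1.0353)
|BD| = 4.2639
circle(B,6.00) ∩ circle(D,7.00): a=0.6075, h=5.9692
  candidates: C₊=(3.0037,4.9028) cross=25.452; C₋=(5.9024,-6.6783) cross=-25.452
  mode - wants cross < 0 → take C=(5.9024,-6.6783) (cross=-25.452)
ex = (C−B)/|BC| = (0.3398,-0.9405); ey = (0.9405,0.3398)
P = B + 0.68·ex + 0.86·ey = (4.9036,-1.3826)

4.90 -1.38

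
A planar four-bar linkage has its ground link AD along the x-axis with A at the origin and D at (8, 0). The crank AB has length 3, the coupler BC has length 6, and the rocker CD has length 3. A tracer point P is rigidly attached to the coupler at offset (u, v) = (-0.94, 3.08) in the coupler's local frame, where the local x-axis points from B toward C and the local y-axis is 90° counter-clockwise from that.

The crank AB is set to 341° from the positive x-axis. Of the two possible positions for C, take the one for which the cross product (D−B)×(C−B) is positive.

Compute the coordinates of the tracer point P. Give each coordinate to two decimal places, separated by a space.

0.12 0.75

A=(0,0), D=(8.00,0)
B = A + 3.00·(cos341°, sin341°) = (2.8366, -0.9767)
|BD| = 5.2550
circle(B,6.00) ∩ circle(D,3.00): a=5.1965, h=2.9994
  candidates: C₊=(7.3850,2.9363) cross=15.762; C₋=(8.5000,-2.9580) cross=-15.762
  mode + wants cross > 0 → take C=(7.3850,2.9363) (cross=15.762)
ex = (C−B)/|BC| = (0.7581,0.6522); ey = (-0.6522,0.7581)
P = B + -0.94·ex + 3.08·ey = (0.1153,0.7451)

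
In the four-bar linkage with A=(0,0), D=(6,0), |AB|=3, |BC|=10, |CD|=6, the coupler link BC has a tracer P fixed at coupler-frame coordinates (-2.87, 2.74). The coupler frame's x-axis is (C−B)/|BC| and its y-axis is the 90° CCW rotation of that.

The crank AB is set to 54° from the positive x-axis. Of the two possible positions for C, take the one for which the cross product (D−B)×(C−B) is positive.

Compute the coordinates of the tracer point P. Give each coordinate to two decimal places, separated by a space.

-0.91 5.36

A=(0,0), D=(6.00,0)
B = A + 3.00·(cos54°, sin54°) = (1.7634, 2.4271)
|BD| = 4.8826
circle(B,10.00) ∩ circle(D,6.00): a=8.9952, h=4.3688
  candidates: C₊=(11.7402,1.7465) cross=21.331; C₋=(7.3969,-5.8351) cross=-21.331
  mode + wants cross > 0 → take C=(11.7402,1.7465) (cross=21.331)
ex = (C−B)/|BC| = (0.9977,-0.0681); ey = (0.0681,0.9977)
P = B + -2.87·ex + 2.74·ey = (-0.9135,5.3560)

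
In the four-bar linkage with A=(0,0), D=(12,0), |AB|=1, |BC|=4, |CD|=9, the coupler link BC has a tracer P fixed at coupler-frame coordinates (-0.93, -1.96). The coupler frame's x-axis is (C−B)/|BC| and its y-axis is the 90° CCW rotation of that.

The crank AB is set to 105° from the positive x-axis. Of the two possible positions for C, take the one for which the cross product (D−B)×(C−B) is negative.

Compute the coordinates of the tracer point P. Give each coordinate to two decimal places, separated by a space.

A=(0,0), D=(12.00,0)
B = A + 1.00·(cos105°, sin105°) = (-0.2588, 0.9659)
|BD| = 12.2968
circle(B,4.00) ∩ circle(D,9.00): a=3.5054, h=1.9266
  candidates: C₊=(3.3871,2.6112) cross=23.691; C₋=(3.0845,-1.2301) cross=-23.691
  mode - wants cross < 0 → take C=(3.0845,-1.2301) (cross=-23.691)
ex = (C−B)/|BC| = (0.8358,-0.5490); ey = (0.5490,0.8358)
P = B + -0.93·ex + -1.96·ey = (-2.1122,-0.1617)

-2.11 -0.16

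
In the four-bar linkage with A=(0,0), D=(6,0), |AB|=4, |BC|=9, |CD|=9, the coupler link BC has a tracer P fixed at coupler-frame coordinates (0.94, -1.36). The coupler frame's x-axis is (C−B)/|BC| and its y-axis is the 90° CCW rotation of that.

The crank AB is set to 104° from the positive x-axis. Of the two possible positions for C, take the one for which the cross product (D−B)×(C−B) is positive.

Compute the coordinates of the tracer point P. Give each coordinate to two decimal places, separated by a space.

A=(0,0), D=(6.00,0)
B = A + 4.00·(cos104°, sin104°) = (-0.9677, 3.8812)
|BD| = 7.9757
circle(B,9.00) ∩ circle(D,9.00): a=3.9879, h=8.0683
  candidates: C₊=(6.4424,8.9891) cross=64.350; C₋=(-1.4101,-5.1079) cross=-64.350
  mode + wants cross > 0 → take C=(6.4424,8.9891) (cross=64.350)
ex = (C−B)/|BC| = (0.8233,0.5675); ey = (-0.5675,0.8233)
P = B + 0.94·ex + -1.36·ey = (0.5781,3.2949)

0.58 3.29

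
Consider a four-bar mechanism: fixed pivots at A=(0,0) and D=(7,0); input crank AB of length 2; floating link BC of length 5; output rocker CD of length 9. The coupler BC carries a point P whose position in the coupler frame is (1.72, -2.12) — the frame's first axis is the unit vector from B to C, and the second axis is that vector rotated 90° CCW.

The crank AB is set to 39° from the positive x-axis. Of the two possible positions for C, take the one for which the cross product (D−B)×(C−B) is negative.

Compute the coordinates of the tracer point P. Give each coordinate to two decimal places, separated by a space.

A=(0,0), D=(7.00,0)
B = A + 2.00·(cos39°, sin39°) = (1.5543, 1.2586)
|BD| = 5.5893
circle(B,5.00) ∩ circle(D,9.00): a=-2.2150, h=4.4826
  candidates: C₊=(0.4057,6.1249) cross=25.055; C₋=(-1.6132,-2.6101) cross=-25.055
  mode - wants cross < 0 → take C=(-1.6132,-2.6101) (cross=-25.055)
ex = (C−B)/|BC| = (-0.6335,-0.7737); ey = (0.7737,-0.6335)
P = B + 1.72·ex + -2.12·ey = (-1.1757,1.2708)

-1.18 1.27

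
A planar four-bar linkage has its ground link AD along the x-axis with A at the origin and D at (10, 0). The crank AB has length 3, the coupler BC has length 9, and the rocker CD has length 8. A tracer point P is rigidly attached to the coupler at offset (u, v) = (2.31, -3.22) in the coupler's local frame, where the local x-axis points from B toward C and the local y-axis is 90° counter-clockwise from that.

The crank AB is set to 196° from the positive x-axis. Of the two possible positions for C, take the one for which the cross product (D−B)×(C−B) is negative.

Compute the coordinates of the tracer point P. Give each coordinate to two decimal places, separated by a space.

-2.78 -4.79

A=(0,0), D=(10.00,0)
B = A + 3.00·(cos196°, sin196°) = (-2.8838, -0.8269)
|BD| = 12.9103
circle(B,9.00) ∩ circle(D,8.00): a=7.1135, h=5.5134
  candidates: C₊=(3.8620,5.1308) cross=71.180; C₋=(4.5683,-5.8734) cross=-71.180
  mode - wants cross < 0 → take C=(4.5683,-5.8734) (cross=-71.180)
ex = (C−B)/|BC| = (0.8280,-0.5607); ey = (0.5607,0.8280)
P = B + 2.31·ex + -3.22·ey = (-2.7766,-4.7884)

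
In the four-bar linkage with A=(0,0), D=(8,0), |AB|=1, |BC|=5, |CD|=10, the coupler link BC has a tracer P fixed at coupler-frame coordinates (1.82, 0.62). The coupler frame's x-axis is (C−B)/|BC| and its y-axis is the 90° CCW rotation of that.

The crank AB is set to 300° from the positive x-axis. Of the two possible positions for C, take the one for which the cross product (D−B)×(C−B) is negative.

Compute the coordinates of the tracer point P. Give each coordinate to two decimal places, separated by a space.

0.89 -2.75

A=(0,0), D=(8.00,0)
B = A + 1.00·(cos300°, sin300°) = (0.5000, -0.8660)
|BD| = 7.5498
circle(B,5.00) ∩ circle(D,10.00): a=-1.1921, h=4.8558
  candidates: C₊=(-1.2412,3.8210) cross=36.661; C₋=(-0.1272,-5.8265) cross=-36.661
  mode - wants cross < 0 → take C=(-0.1272,-5.8265) (cross=-36.661)
ex = (C−B)/|BC| = (-0.1254,-0.9921); ey = (0.9921,-0.1254)
P = B + 1.82·ex + 0.62·ey = (0.8868,-2.7494)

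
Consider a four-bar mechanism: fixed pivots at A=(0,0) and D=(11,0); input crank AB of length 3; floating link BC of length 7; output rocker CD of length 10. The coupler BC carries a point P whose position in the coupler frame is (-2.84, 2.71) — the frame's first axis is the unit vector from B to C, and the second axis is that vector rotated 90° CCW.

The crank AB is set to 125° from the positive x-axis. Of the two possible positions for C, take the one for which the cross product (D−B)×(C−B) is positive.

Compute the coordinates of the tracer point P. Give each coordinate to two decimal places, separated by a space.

-5.63 2.78

A=(0,0), D=(11.00,0)
B = A + 3.00·(cos125°, sin125°) = (-1.7207, 2.4575)
|BD| = 12.9559
circle(B,7.00) ∩ circle(D,10.00): a=4.5098, h=5.3537
  candidates: C₊=(3.7226,6.8586) cross=69.362; C₋=(1.6917,-3.6545) cross=-69.362
  mode + wants cross > 0 → take C=(3.7226,6.8586) (cross=69.362)
ex = (C−B)/|BC| = (0.7776,0.6287); ey = (-0.6287,0.7776)
P = B + -2.84·ex + 2.71·ey = (-5.6330,2.7792)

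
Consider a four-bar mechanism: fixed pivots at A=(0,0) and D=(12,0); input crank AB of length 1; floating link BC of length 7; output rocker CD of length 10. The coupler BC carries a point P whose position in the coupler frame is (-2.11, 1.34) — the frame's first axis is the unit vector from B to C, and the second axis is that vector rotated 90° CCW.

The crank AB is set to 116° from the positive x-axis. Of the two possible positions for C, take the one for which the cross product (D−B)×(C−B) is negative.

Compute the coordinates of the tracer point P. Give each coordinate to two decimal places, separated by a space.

-0.45 3.40

A=(0,0), D=(12.00,0)
B = A + 1.00·(cos116°, sin116°) = (-0.4384, 0.8988)
|BD| = 12.4708
circle(B,7.00) ∩ circle(D,10.00): a=4.1906, h=5.6070
  candidates: C₊=(4.1455,6.1892) cross=69.924; C₋=(3.3372,-4.9957) cross=-69.924
  mode - wants cross < 0 → take C=(3.3372,-4.9957) (cross=-69.924)
ex = (C−B)/|BC| = (0.5394,-0.8421); ey = (0.8421,0.5394)
P = B + -2.11·ex + 1.34·ey = (-0.4481,3.3983)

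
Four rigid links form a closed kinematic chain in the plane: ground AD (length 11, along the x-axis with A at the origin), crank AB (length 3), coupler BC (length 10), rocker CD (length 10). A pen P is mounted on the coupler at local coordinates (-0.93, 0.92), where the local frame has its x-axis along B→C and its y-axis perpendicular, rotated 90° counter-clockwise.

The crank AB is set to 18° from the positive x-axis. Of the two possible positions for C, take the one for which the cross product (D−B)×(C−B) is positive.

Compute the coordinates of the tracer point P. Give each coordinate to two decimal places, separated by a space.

1.59 0.60

A=(0,0), D=(11.00,0)
B = A + 3.00·(cos18°, sin18°) = (2.8532, 0.9271)
|BD| = 8.1994
circle(B,10.00) ∩ circle(D,10.00): a=4.0997, h=9.1210
  candidates: C₊=(7.9578,9.5260) cross=74.787; C₋=(5.8953,-8.5990) cross=-74.787
  mode + wants cross > 0 → take C=(7.9578,9.5260) (cross=74.787)
ex = (C−B)/|BC| = (0.5105,0.8599); ey = (-0.8599,0.5105)
P = B + -0.93·ex + 0.92·ey = (1.5873,0.5970)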